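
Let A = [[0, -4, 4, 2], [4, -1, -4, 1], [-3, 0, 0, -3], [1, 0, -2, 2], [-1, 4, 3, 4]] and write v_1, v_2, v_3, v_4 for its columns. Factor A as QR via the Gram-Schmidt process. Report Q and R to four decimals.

v_1 = (0, 4, -3, 1, -1); ‖v_1‖ = 5.1962, so q_1 = (0.0000, 0.7698, -0.5774, 0.1925, -0.1925).
q_1·v_2 = 0.0000·(-4) + 0.7698·(-1) + (-0.5774)·0 + 0.1925·0 + (-0.1925)·4 = -1.5396.
u_2 = v_2 + 1.5396·q_1 = (-4.0000, 0.1852, -0.8889, 0.2963, 3.7037).
‖u_2‖ = 5.5344, so q_2 = (-0.7228, 0.0335, -0.1606, 0.0535, 0.6692).
q_1·v_3 = 0.0000·4 + 0.7698·(-4) + (-0.5774)·0 + 0.1925·(-2) + (-0.1925)·3 = -4.0415; q_2·v_3 = (-0.7228)·4 + 0.0335·(-4) + (-0.1606)·0 + 0.0535·(-2) + 0.6692·3 = -1.1243.
u_3 = v_3 + 4.0415·q_1 + 1.1243·q_2 = (3.1874, -0.8513, -2.5139, -1.1620, 2.9746).
‖u_3‖ = 5.2348, so q_3 = (0.6089, -0.1626, -0.4802, -0.2220, 0.5682).
q_1·v_4 = 0.0000·2 + 0.7698·1 + (-0.5774)·(-3) + 0.1925·2 + (-0.1925)·4 = 2.1170; q_2·v_4 = (-0.7228)·2 + 0.0335·1 + (-0.1606)·(-3) + 0.0535·2 + 0.6692·4 = 1.8537; q_3·v_4 = 0.6089·2 + (-0.1626)·1 + (-0.4802)·(-3) + (-0.2220)·2 + 0.5682·4 = 4.3249.
u_4 = v_4 − 2.1170·q_1 − 1.8537·q_2 − 4.3249·q_3 = (0.7064, 0.0116, 0.5969, 2.4534, 0.7093).
‖u_4‖ = 2.7162, so q_4 = (0.2601, 0.0043, 0.2198, 0.9033, 0.2611).

Q = [[0.0000, -0.7228, 0.6089, 0.2601], [0.7698, 0.0335, -0.1626, 0.0043], [-0.5774, -0.1606, -0.4802, 0.2198], [0.1925, 0.0535, -0.2220, 0.9033], [-0.1925, 0.6692, 0.5682, 0.2611]], R = [[5.1962, -1.5396, -4.0415, 2.1170], [0.0000, 5.5344, -1.1243, 1.8537], [0.0000, 0.0000, 5.2348, 4.3249], [0.0000, 0.0000, 0.0000, 2.7162]]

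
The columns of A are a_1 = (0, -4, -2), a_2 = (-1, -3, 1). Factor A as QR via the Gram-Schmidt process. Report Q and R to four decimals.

Q = [[0.0000, -0.4082], [-0.8944, -0.4082], [-0.4472, 0.8165]], R = [[4.4721, 2.2361], [0.0000, 2.4495]]

a_1 = (0, -4, -2); ‖a_1‖ = 4.4721, so q_1 = (0.0000, -0.8944, -0.4472).
q_1·a_2 = 0.0000·(-1) + (-0.8944)·(-3) + (-0.4472)·1 = 2.2361.
u_2 = a_2 − 2.2361·q_1 = (-1.0000, -1.0000, 2.0000).
‖u_2‖ = 2.4495, so q_2 = (-0.4082, -0.4082, 0.8165).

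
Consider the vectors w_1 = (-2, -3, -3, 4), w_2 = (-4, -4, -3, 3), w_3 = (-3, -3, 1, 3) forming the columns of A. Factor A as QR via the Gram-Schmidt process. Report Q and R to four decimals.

Q = [[-0.3244, -0.7673, -0.1348], [-0.4867, -0.3179, -0.1783], [-0.4867, 0.0987, 0.8656], [0.6489, -0.5481, 0.4480]], R = [[6.1644, 6.6511, 3.8933], [0.0000, 2.4007, 1.7101], [0.0000, 0.0000, 3.1493]]

w_1 = (-2, -3, -3, 4); ‖w_1‖ = 6.1644, so e_1 = (-0.3244, -0.4867, -0.4867, 0.6489).
e_1·w_2 = (-0.3244)·(-4) + (-0.4867)·(-4) + (-0.4867)·(-3) + 0.6489·3 = 6.6511.
u_2 = w_2 − 6.6511·e_1 = (-1.8421, -0.7632, 0.2368, -1.3158).
‖u_2‖ = 2.4007, so e_2 = (-0.7673, -0.3179, 0.0987, -0.5481).
e_1·w_3 = (-0.3244)·(-3) + (-0.4867)·(-3) + (-0.4867)·1 + 0.6489·3 = 3.8933; e_2·w_3 = (-0.7673)·(-3) + (-0.3179)·(-3) + 0.0987·1 + (-0.5481)·3 = 1.7101.
u_3 = w_3 − 3.8933·e_1 − 1.7101·e_2 = (-0.4247, -0.5616, 2.7260, 1.4110).
‖u_3‖ = 3.1493, so e_3 = (-0.1348, -0.1783, 0.8656, 0.4480).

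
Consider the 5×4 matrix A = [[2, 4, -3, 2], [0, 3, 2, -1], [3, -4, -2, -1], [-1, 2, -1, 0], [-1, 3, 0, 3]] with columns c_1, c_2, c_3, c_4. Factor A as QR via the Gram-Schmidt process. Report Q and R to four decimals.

Q = [[0.5164, 0.7459, -0.2752, -0.0022], [0.0000, 0.4303, 0.8008, -0.2688], [0.7746, -0.3156, -0.0329, 0.0426], [-0.2582, 0.2008, -0.5133, -0.6160], [-0.2582, 0.3443, -0.1355, 0.7392]], R = [[3.8730, -2.3238, -2.8402, -0.5164], [0.0000, 6.9714, -0.9467, 2.4099], [0.0000, 0.0000, 3.0062, -1.7248], [0.0000, 0.0000, 0.0000, 2.4394]]

q_1 = c_1/‖c_1‖ = (2, 0, 3, -1, -1)/3.8730 = (0.5164, 0.0000, 0.7746, -0.2582, -0.2582).
r_{12} = q_1·c_2 = -2.3238.
u_2 = c_2 + 2.3238·q_1 = (5.2000, 3.0000, -2.2000, 1.4000, 2.4000).
‖u_2‖ = 6.9714, so q_2 = (0.7459, 0.4303, -0.3156, 0.2008, 0.3443).
r_{13} = q_1·c_3 = -2.8402; r_{23} = q_2·c_3 = -0.9467.
u_3 = c_3 + 2.8402·q_1 + 0.9467·q_2 = (-0.8272, 2.4074, -0.0988, -1.5432, -0.4074).
‖u_3‖ = 3.0062, so q_3 = (-0.2752, 0.8008, -0.0329, -0.5133, -0.1355).
r_{14} = q_1·c_4 = -0.5164; r_{24} = q_2·c_4 = 2.4099; r_{34} = q_3·c_4 = -1.7248.
u_4 = c_4 + 0.5164·q_1 − 2.4099·q_2 + 1.7248·q_3 = (-0.0055, -0.6557, 0.1038, -1.5027, 1.8033).
‖u_4‖ = 2.4394, so q_4 = (-0.0022, -0.2688, 0.0426, -0.6160, 0.7392).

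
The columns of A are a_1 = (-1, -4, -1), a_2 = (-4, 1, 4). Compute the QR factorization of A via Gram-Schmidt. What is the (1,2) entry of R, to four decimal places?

r_{12} = -0.9428

a_1 = (-1, -4, -1); ‖a_1‖ = 4.2426, so e_1 = (-0.2357, -0.9428, -0.2357).
r_{12} = e_1·a_2 = -0.9428.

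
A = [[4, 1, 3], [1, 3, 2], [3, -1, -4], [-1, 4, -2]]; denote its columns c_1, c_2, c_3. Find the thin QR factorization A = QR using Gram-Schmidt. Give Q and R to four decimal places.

q_1 = c_1/‖c_1‖ = (4, 1, 3, -1)/5.1962 = (0.7698, 0.1925, 0.5774, -0.1925).
r_{12} = q_1·c_2 = 0.0000.
u_2 = c_2 + 0.0000·q_1 = (1.0000, 3.0000, -1.0000, 4.0000).
‖u_2‖ = 5.1962, so q_2 = (0.1925, 0.5774, -0.1925, 0.7698).
r_{13} = q_1·c_3 = 0.7698; r_{23} = q_2·c_3 = 0.9623.
u_3 = c_3 − 0.7698·q_1 − 0.9623·q_2 = (2.2222, 1.2963, -4.2593, -2.5926).
‖u_3‖ = 5.6108, so q_3 = (0.3961, 0.2310, -0.7591, -0.4621).

Q = [[0.7698, 0.1925, 0.3961], [0.1925, 0.5774, 0.2310], [0.5774, -0.1925, -0.7591], [-0.1925, 0.7698, -0.4621]], R = [[5.1962, 0.0000, 0.7698], [0.0000, 5.1962, 0.9623], [0.0000, 0.0000, 5.6108]]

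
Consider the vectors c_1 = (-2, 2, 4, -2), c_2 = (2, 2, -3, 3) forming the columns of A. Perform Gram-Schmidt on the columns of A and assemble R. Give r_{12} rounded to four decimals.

q_1 = c_1/‖c_1‖ = (-2, 2, 4, -2)/5.2915 = (-0.3780, 0.3780, 0.7559, -0.3780).
r_{12} = q_1·c_2 = -3.4017.

r_{12} = -3.4017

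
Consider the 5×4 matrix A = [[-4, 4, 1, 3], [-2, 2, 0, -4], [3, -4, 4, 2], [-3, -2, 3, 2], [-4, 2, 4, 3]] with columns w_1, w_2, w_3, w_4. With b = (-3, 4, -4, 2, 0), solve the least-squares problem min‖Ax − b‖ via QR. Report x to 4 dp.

w_1 = (-4, -2, 3, -3, -4); ‖w_1‖ = 7.3485, so q_1 = (-0.5443, -0.2722, 0.4082, -0.4082, -0.5443).
q_1·w_2 = (-0.5443)·4 + (-0.2722)·2 + 0.4082·(-4) + (-0.4082)·(-2) + (-0.5443)·2 = -4.6268.
u_2 = w_2 + 4.6268·q_1 = (1.4815, 0.7407, -2.1111, -3.8889, -0.5185).
‖u_2‖ = 4.7532, so q_2 = (0.3117, 0.1558, -0.4441, -0.8182, -0.1091).
q_1·w_3 = (-0.5443)·1 + (-0.2722)·0 + 0.4082·4 + (-0.4082)·3 + (-0.5443)·4 = -2.3134; q_2·w_3 = 0.3117·1 + 0.1558·0 + (-0.4441)·4 + (-0.8182)·3 + (-0.1091)·4 = -4.3558.
u_3 = w_3 + 2.3134·q_1 + 4.3558·q_2 = (1.0984, 0.0492, 3.0098, -1.5082, 2.2656).
‖u_3‖ = 4.2042, so q_3 = (0.2613, 0.0117, 0.7159, -0.3587, 0.5389).
q_1·w_4 = (-0.5443)·3 + (-0.2722)·(-4) + 0.4082·2 + (-0.4082)·2 + (-0.5443)·3 = -2.1773; q_2·w_4 = 0.3117·3 + 0.1558·(-4) + (-0.4441)·2 + (-0.8182)·2 + (-0.1091)·3 = -2.5402; q_3·w_4 = 0.2613·3 + 0.0117·(-4) + 0.7159·2 + (-0.3587)·2 + 0.5389·3 = 3.0680.
u_4 = w_4 + 2.1773·q_1 + 2.5402·q_2 − 3.0680·q_3 = (1.8050, -4.2326, -0.4357, 0.1334, -0.1156).
‖u_4‖ = 4.6254, so q_4 = (0.3902, -0.9151, -0.0942, 0.0288, -0.0250).
Qᵀb = (-1.9052, -0.1714, -4.3181, -4.3966).
Back-substitute: x_4 = -4.3966/4.6254 = -0.9505.
x_3 = (-4.3181 − 3.0680·(-0.9505))/4.2042 = -0.3334.
x_2 = (-0.1714 + 4.3558·(-0.3334) + 2.5402·(-0.9505))/4.7532 = -0.8496.
x_1 = (-1.9052 + 4.6268·(-0.8496) + 2.3134·(-0.3334) + 2.1773·(-0.9505))/7.3485 = -1.1808.

x = (-1.1808, -0.8496, -0.3334, -0.9505)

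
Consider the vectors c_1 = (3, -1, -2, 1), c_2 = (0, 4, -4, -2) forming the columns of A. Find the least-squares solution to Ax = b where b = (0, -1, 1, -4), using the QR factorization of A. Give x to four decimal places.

c_1 = (3, -1, -2, 1); ‖c_1‖ = 3.8730, so q_1 = (0.7746, -0.2582, -0.5164, 0.2582).
q_1·c_2 = 0.7746·0 + (-0.2582)·4 + (-0.5164)·(-4) + 0.2582·(-2) = 0.5164.
u_2 = c_2 − 0.5164·q_1 = (-0.4000, 4.1333, -3.7333, -2.1333).
‖u_2‖ = 5.9777, so q_2 = (-0.0669, 0.6915, -0.6245, -0.3569).
Qᵀb = (-1.2910, 0.1115).
Back-substitute: x_2 = 0.1115/5.9777 = 0.0187.
x_1 = (-1.2910 − 0.5164·0.0187)/3.8730 = -0.3358.

x = (-0.3358, 0.0187)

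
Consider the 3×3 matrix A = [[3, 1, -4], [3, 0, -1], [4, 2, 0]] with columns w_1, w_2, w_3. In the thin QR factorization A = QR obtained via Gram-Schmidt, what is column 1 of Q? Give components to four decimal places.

q_1 = w_1/‖w_1‖ = (3, 3, 4)/5.8310 = (0.5145, 0.5145, 0.6860).

q_1 = (0.5145, 0.5145, 0.6860)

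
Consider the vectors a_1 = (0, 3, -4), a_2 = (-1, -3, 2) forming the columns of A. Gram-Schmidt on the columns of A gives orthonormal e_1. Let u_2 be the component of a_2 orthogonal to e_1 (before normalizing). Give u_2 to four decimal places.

u_2 = (-1.0000, -0.9600, -0.7200)

a_1 = (0, 3, -4); ‖a_1‖ = 5.0000, so e_1 = (0.0000, 0.6000, -0.8000).
e_1·a_2 = 0.0000·(-1) + 0.6000·(-3) + (-0.8000)·2 = -3.4000.
u_2 = a_2 + 3.4000·e_1 = (-1.0000, -0.9600, -0.7200).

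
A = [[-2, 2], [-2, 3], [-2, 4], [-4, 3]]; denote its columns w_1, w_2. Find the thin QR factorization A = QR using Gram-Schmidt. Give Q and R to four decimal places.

w_1 = (-2, -2, -2, -4); ‖w_1‖ = 5.2915, so e_1 = (-0.3780, -0.3780, -0.3780, -0.7559).
e_1·w_2 = (-0.3780)·2 + (-0.3780)·3 + (-0.3780)·4 + (-0.7559)·3 = -5.6695.
u_2 = w_2 + 5.6695·e_1 = (-0.1429, 0.8571, 1.8571, -1.2857).
‖u_2‖ = 2.4202, so e_2 = (-0.0590, 0.3542, 0.7674, -0.5313).

Q = [[-0.3780, -0.0590], [-0.3780, 0.3542], [-0.3780, 0.7674], [-0.7559, -0.5313]], R = [[5.2915, -5.6695], [0.0000, 2.4202]]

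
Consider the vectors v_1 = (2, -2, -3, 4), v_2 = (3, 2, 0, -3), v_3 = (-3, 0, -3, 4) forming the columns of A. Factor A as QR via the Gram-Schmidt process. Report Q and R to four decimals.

v_1 = (2, -2, -3, 4); ‖v_1‖ = 5.7446, so q_1 = (0.3482, -0.3482, -0.5222, 0.6963).
q_1·v_2 = 0.3482·3 + (-0.3482)·2 + (-0.5222)·0 + 0.6963·(-3) = -1.7408.
u_2 = v_2 + 1.7408·q_1 = (3.6061, 1.3939, -0.9091, -1.7879).
‖u_2‖ = 4.3554, so q_2 = (0.8279, 0.3200, -0.2087, -0.4105).
q_1·v_3 = 0.3482·(-3) + (-0.3482)·0 + (-0.5222)·(-3) + 0.6963·4 = 3.3075; q_2·v_3 = 0.8279·(-3) + 0.3200·0 + (-0.2087)·(-3) + (-0.4105)·4 = -3.4996.
u_3 = v_3 − 3.3075·q_1 + 3.4996·q_2 = (-1.2540, 2.2716, -2.0032, 0.2604).
‖u_3‖ = 3.2883, so q_3 = (-0.3813, 0.6908, -0.6092, 0.0792).

Q = [[0.3482, 0.8279, -0.3813], [-0.3482, 0.3200, 0.6908], [-0.5222, -0.2087, -0.6092], [0.6963, -0.4105, 0.0792]], R = [[5.7446, -1.7408, 3.3075], [0.0000, 4.3554, -3.4996], [0.0000, 0.0000, 3.2883]]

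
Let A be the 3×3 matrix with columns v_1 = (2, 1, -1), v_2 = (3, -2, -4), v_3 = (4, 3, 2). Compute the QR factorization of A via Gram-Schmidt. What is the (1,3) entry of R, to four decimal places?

r_{13} = 3.6742

v_1 = (2, 1, -1); ‖v_1‖ = 2.4495, so q_1 = (0.8165, 0.4082, -0.4082).
r_{13} = q_1·v_3 = 3.6742.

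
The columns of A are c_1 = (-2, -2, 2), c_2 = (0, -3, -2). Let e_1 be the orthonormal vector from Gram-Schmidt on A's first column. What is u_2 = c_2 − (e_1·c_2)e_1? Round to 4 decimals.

u_2 = (0.3333, -2.6667, -2.3333)

e_1 = c_1/‖c_1‖ = (-2, -2, 2)/3.4641 = (-0.5774, -0.5774, 0.5774).
r_{12} = e_1·c_2 = 0.5774.
u_2 = c_2 − 0.5774·e_1 = (0.3333, -2.6667, -2.3333).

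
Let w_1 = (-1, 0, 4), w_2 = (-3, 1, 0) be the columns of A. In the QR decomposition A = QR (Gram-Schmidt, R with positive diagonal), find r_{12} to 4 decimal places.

w_1 = (-1, 0, 4); ‖w_1‖ = 4.1231, so q_1 = (-0.2425, 0.0000, 0.9701).
r_{12} = q_1·w_2 = 0.7276.

r_{12} = 0.7276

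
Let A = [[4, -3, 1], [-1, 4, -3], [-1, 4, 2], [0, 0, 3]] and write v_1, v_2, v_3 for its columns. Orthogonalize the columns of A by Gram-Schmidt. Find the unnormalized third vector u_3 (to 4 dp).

v_1 = (4, -1, -1, 0); ‖v_1‖ = 4.2426, so q_1 = (0.9428, -0.2357, -0.2357, 0.0000).
q_1·v_2 = 0.9428·(-3) + (-0.2357)·4 + (-0.2357)·4 + 0.0000·0 = -4.7140.
u_2 = v_2 + 4.7140·q_1 = (1.4444, 2.8889, 2.8889, 0.0000).
‖u_2‖ = 4.3333, so q_2 = (0.3333, 0.6667, 0.6667, 0.0000).
q_1·v_3 = 0.9428·1 + (-0.2357)·(-3) + (-0.2357)·2 + 0.0000·3 = 1.1785; q_2·v_3 = 0.3333·1 + 0.6667·(-3) + 0.6667·2 + 0.0000·3 = -0.3333.
u_3 = v_3 − 1.1785·q_1 + 0.3333·q_2 = (0.0000, -2.5000, 2.5000, 3.0000).

u_3 = (0.0000, -2.5000, 2.5000, 3.0000)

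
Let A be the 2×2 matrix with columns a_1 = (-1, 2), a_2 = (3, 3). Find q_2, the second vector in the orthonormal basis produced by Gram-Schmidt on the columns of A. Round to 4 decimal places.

q_2 = (0.8944, 0.4472)

a_1 = (-1, 2); ‖a_1‖ = 2.2361, so q_1 = (-0.4472, 0.8944).
q_1·a_2 = (-0.4472)·3 + 0.8944·3 = 1.3416.
u_2 = a_2 − 1.3416·q_1 = (3.6000, 1.8000).
‖u_2‖ = 4.0249, so q_2 = (0.8944, 0.4472).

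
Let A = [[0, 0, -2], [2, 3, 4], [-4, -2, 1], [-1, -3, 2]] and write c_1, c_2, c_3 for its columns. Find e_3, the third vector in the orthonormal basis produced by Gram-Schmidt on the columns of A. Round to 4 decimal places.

e_3 = (-0.4072, 0.6944, 0.2083, 0.5555)

c_1 = (0, 2, -4, -1); ‖c_1‖ = 4.5826, so e_1 = (0.0000, 0.4364, -0.8729, -0.2182).
e_1·c_2 = 0.0000·0 + 0.4364·3 + (-0.8729)·(-2) + (-0.2182)·(-3) = 3.7097.
u_2 = c_2 − 3.7097·e_1 = (0.0000, 1.3810, 1.2381, -2.1905).
‖u_2‖ = 2.8702, so e_2 = (0.0000, 0.4811, 0.4314, -0.7632).
e_1·c_3 = 0.0000·(-2) + 0.4364·4 + (-0.8729)·1 + (-0.2182)·2 = 0.4364; e_2·c_3 = 0.0000·(-2) + 0.4811·4 + 0.4314·1 + (-0.7632)·2 = 0.8295.
u_3 = c_3 − 0.4364·e_1 − 0.8295·e_2 = (-2.0000, 3.4104, 1.0231, 2.7283).
‖u_3‖ = 4.9114, so e_3 = (-0.4072, 0.6944, 0.2083, 0.5555).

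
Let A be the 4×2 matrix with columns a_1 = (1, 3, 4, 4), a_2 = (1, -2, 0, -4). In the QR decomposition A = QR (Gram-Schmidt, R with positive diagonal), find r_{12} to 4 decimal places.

r_{12} = -3.2404

a_1 = (1, 3, 4, 4); ‖a_1‖ = 6.4807, so e_1 = (0.1543, 0.4629, 0.6172, 0.6172).
r_{12} = e_1·a_2 = -3.2404.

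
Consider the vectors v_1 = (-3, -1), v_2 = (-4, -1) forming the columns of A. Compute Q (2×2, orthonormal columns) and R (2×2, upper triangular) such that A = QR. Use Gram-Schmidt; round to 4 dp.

Q = [[-0.9487, -0.3162], [-0.3162, 0.9487]], R = [[3.1623, 4.1110], [0.0000, 0.3162]]

e_1 = v_1/‖v_1‖ = (-3, -1)/3.1623 = (-0.9487, -0.3162).
r_{12} = e_1·v_2 = 4.1110.
u_2 = v_2 − 4.1110·e_1 = (-0.1000, 0.3000).
‖u_2‖ = 0.3162, so e_2 = (-0.3162, 0.9487).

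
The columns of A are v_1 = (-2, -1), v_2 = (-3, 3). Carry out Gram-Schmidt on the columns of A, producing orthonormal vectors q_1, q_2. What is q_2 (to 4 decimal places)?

q_2 = (-0.4472, 0.8944)

q_1 = v_1/‖v_1‖ = (-2, -1)/2.2361 = (-0.8944, -0.4472).
r_{12} = q_1·v_2 = 1.3416.
u_2 = v_2 − 1.3416·q_1 = (-1.8000, 3.6000).
‖u_2‖ = 4.0249, so q_2 = (-0.4472, 0.8944).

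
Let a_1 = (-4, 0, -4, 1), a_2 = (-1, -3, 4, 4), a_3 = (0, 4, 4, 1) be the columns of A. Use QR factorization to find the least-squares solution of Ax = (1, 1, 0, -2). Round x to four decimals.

x = (-0.2509, -0.3390, 0.0287)

a_1 = (-4, 0, -4, 1); ‖a_1‖ = 5.7446, so q_1 = (-0.6963, 0.0000, -0.6963, 0.1741).
q_1·a_2 = (-0.6963)·(-1) + 0.0000·(-3) + (-0.6963)·4 + 0.1741·4 = -1.3926.
u_2 = a_2 + 1.3926·q_1 = (-1.9697, -3.0000, 3.0303, 4.2424).
‖u_2‖ = 6.3293, so q_2 = (-0.3112, -0.4740, 0.4788, 0.6703).
q_1·a_3 = (-0.6963)·0 + 0.0000·4 + (-0.6963)·4 + 0.1741·1 = -2.6112; q_2·a_3 = (-0.3112)·0 + (-0.4740)·4 + 0.4788·4 + 0.6703·1 = 0.6894.
u_3 = a_3 + 2.6112·q_1 − 0.6894·q_2 = (-1.6036, 4.3268, 1.8517, 0.9924).
‖u_3‖ = 5.0702, so q_3 = (-0.3163, 0.8534, 0.3652, 0.1957).
Qᵀb = (-1.0445, -2.1257, 0.1456).
Back-substitute: x_3 = 0.1456/5.0702 = 0.0287.
x_2 = (-2.1257 − 0.6894·0.0287)/6.3293 = -0.3390.
x_1 = (-1.0445 + 1.3926·(-0.3390) + 2.6112·0.0287)/5.7446 = -0.2509.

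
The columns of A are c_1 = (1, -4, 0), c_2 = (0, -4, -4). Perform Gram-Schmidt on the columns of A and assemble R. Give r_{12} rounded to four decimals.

r_{12} = 3.8806

c_1 = (1, -4, 0); ‖c_1‖ = 4.1231, so e_1 = (0.2425, -0.9701, 0.0000).
r_{12} = e_1·c_2 = 3.8806.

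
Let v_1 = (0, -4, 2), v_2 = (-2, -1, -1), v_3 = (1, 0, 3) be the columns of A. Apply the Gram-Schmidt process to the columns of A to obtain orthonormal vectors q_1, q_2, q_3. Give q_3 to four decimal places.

q_1 = v_1/‖v_1‖ = (0, -4, 2)/4.4721 = (0.0000, -0.8944, 0.4472).
r_{12} = q_1·v_2 = 0.4472.
u_2 = v_2 − 0.4472·q_1 = (-2.0000, -0.6000, -1.2000).
‖u_2‖ = 2.4083, so q_2 = (-0.8305, -0.2491, -0.4983).
r_{13} = q_1·v_3 = 1.3416; r_{23} = q_2·v_3 = -2.3253.
u_3 = v_3 − 1.3416·q_1 + 2.3253·q_2 = (-0.9310, 0.6207, 1.2414).
‖u_3‖ = 1.6713, so q_3 = (-0.5571, 0.3714, 0.7428).

q_3 = (-0.5571, 0.3714, 0.7428)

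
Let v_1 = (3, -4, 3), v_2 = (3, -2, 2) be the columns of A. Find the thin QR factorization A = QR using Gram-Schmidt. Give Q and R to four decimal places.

q_1 = v_1/‖v_1‖ = (3, -4, 3)/5.8310 = (0.5145, -0.6860, 0.5145).
r_{12} = q_1·v_2 = 3.9445.
u_2 = v_2 − 3.9445·q_1 = (0.9706, 0.7059, -0.0294).
‖u_2‖ = 1.2005, so q_2 = (0.8085, 0.5880, -0.0245).

Q = [[0.5145, 0.8085], [-0.6860, 0.5880], [0.5145, -0.0245]], R = [[5.8310, 3.9445], [0.0000, 1.2005]]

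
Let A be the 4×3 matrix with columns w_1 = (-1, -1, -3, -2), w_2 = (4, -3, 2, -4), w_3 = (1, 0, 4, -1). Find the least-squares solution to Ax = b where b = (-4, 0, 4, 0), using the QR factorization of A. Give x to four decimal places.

w_1 = (-1, -1, -3, -2); ‖w_1‖ = 3.8730, so e_1 = (-0.2582, -0.2582, -0.7746, -0.5164).
e_1·w_2 = (-0.2582)·4 + (-0.2582)·(-3) + (-0.7746)·2 + (-0.5164)·(-4) = 0.2582.
u_2 = w_2 − 0.2582·e_1 = (4.0667, -2.9333, 2.2000, -3.8667).
‖u_2‖ = 6.7032, so e_2 = (0.6067, -0.4376, 0.3282, -0.5768).
e_1·w_3 = (-0.2582)·1 + (-0.2582)·0 + (-0.7746)·4 + (-0.5164)·(-1) = -2.8402; e_2·w_3 = 0.6067·1 + (-0.4376)·0 + 0.3282·4 + (-0.5768)·(-1) = 2.4963.
u_3 = w_3 + 2.8402·e_1 − 2.4963·e_2 = (-1.2478, 0.3591, 0.9807, -1.0267).
‖u_3‖ = 1.9240, so e_3 = (-0.6485, 0.1866, 0.5097, -0.5336).
Qᵀb = (-2.0656, -1.1139, 4.6330).
Back-substitute: x_3 = 4.6330/1.9240 = 2.4080.
x_2 = (-1.1139 − 2.4963·2.4080)/6.7032 = -1.0629.
x_1 = (-2.0656 − 0.2582·(-1.0629) + 2.8402·2.4080)/3.8730 = 1.3034.

x = (1.3034, -1.0629, 2.4080)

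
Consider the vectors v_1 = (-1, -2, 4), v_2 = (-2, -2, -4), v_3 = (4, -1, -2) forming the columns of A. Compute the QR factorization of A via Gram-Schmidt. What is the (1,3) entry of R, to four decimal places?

v_1 = (-1, -2, 4); ‖v_1‖ = 4.5826, so q_1 = (-0.2182, -0.4364, 0.8729).
r_{13} = q_1·v_3 = -2.1822.

r_{13} = -2.1822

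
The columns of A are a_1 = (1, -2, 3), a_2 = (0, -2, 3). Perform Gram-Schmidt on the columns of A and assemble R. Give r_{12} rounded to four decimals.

r_{12} = 3.4744

a_1 = (1, -2, 3); ‖a_1‖ = 3.7417, so q_1 = (0.2673, -0.5345, 0.8018).
r_{12} = q_1·a_2 = 3.4744.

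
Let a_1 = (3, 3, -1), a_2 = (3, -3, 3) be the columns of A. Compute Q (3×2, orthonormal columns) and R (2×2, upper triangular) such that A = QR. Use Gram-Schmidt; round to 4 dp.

Q = [[0.6882, 0.6745], [0.6882, -0.4905], [-0.2294, 0.5518]], R = [[4.3589, -0.6882], [0.0000, 5.1504]]

q_1 = a_1/‖a_1‖ = (3, 3, -1)/4.3589 = (0.6882, 0.6882, -0.2294).
r_{12} = q_1·a_2 = -0.6882.
u_2 = a_2 + 0.6882·q_1 = (3.4737, -2.5263, 2.8421).
‖u_2‖ = 5.1504, so q_2 = (0.6745, -0.4905, 0.5518).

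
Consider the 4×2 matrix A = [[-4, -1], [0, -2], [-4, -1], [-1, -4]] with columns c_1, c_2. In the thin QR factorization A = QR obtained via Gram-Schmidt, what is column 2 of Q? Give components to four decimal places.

e_2 = (0.1082, -0.4762, 0.1082, -0.8659)

c_1 = (-4, 0, -4, -1); ‖c_1‖ = 5.7446, so e_1 = (-0.6963, 0.0000, -0.6963, -0.1741).
e_1·c_2 = (-0.6963)·(-1) + 0.0000·(-2) + (-0.6963)·(-1) + (-0.1741)·(-4) = 2.0889.
u_2 = c_2 − 2.0889·e_1 = (0.4545, -2.0000, 0.4545, -3.6364).
‖u_2‖ = 4.1996, so e_2 = (0.1082, -0.4762, 0.1082, -0.8659).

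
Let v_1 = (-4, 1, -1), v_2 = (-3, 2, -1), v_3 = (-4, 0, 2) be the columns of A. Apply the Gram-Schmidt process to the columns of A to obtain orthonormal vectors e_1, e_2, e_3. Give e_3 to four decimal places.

e_3 = (-0.1925, 0.1925, 0.9623)

v_1 = (-4, 1, -1); ‖v_1‖ = 4.2426, so e_1 = (-0.9428, 0.2357, -0.2357).
e_1·v_2 = (-0.9428)·(-3) + 0.2357·2 + (-0.2357)·(-1) = 3.5355.
u_2 = v_2 − 3.5355·e_1 = (0.3333, 1.1667, -0.1667).
‖u_2‖ = 1.2247, so e_2 = (0.2722, 0.9526, -0.1361).
e_1·v_3 = (-0.9428)·(-4) + 0.2357·0 + (-0.2357)·2 = 3.2998; e_2·v_3 = 0.2722·(-4) + 0.9526·0 + (-0.1361)·2 = -1.3608.
u_3 = v_3 − 3.2998·e_1 + 1.3608·e_2 = (-0.5185, 0.5185, 2.5926).
‖u_3‖ = 2.6943, so e_3 = (-0.1925, 0.1925, 0.9623).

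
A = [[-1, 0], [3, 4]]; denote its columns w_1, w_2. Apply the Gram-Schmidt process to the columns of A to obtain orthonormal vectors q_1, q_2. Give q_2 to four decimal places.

q_1 = w_1/‖w_1‖ = (-1, 3)/3.1623 = (-0.3162, 0.9487).
r_{12} = q_1·w_2 = 3.7947.
u_2 = w_2 − 3.7947·q_1 = (1.2000, 0.4000).
‖u_2‖ = 1.2649, so q_2 = (0.9487, 0.3162).

q_2 = (0.9487, 0.3162)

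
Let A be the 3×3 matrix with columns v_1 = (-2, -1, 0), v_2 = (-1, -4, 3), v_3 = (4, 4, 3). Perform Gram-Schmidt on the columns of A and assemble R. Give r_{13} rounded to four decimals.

r_{13} = -5.3666

v_1 = (-2, -1, 0); ‖v_1‖ = 2.2361, so e_1 = (-0.8944, -0.4472, 0.0000).
r_{13} = e_1·v_3 = -5.3666.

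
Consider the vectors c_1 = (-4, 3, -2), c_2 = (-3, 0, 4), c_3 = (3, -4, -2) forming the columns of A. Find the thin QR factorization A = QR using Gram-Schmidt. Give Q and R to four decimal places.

Q = [[-0.7428, -0.4951, -0.4507], [0.5571, -0.0837, -0.8262], [-0.3714, 0.8648, -0.3380]], R = [[5.3852, 0.7428, -3.7139], [0.0000, 4.9445, -2.8802], [0.0000, 0.0000, 2.6289]]

c_1 = (-4, 3, -2); ‖c_1‖ = 5.3852, so e_1 = (-0.7428, 0.5571, -0.3714).
e_1·c_2 = (-0.7428)·(-3) + 0.5571·0 + (-0.3714)·4 = 0.7428.
u_2 = c_2 − 0.7428·e_1 = (-2.4483, -0.4138, 4.2759).
‖u_2‖ = 4.9445, so e_2 = (-0.4951, -0.0837, 0.8648).
e_1·c_3 = (-0.7428)·3 + 0.5571·(-4) + (-0.3714)·(-2) = -3.7139; e_2·c_3 = (-0.4951)·3 + (-0.0837)·(-4) + 0.8648·(-2) = -2.8802.
u_3 = c_3 + 3.7139·e_1 + 2.8802·e_2 = (-1.1848, -2.1721, -0.8886).
‖u_3‖ = 2.6289, so e_3 = (-0.4507, -0.8262, -0.3380).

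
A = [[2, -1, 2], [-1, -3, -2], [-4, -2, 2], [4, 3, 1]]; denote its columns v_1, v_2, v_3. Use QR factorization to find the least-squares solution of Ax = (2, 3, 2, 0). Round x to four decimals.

x = (0.3896, -1.0518, 0.3366)

q_1 = v_1/‖v_1‖ = (2, -1, -4, 4)/6.0828 = (0.3288, -0.1644, -0.6576, 0.6576).
r_{12} = q_1·v_2 = 3.4524.
u_2 = v_2 − 3.4524·q_1 = (-2.1351, -2.4324, 0.2703, 0.7297).
‖u_2‖ = 3.3288, so q_2 = (-0.6414, -0.7307, 0.0812, 0.2192).
r_{13} = q_1·v_3 = 0.3288; r_{23} = q_2·v_3 = 0.5602.
u_3 = v_3 − 0.3288·q_1 − 0.5602·q_2 = (2.2512, -1.5366, 2.1707, 0.6610).
‖u_3‖ = 3.5466, so q_3 = (0.6348, -0.4333, 0.6121, 0.1864).
Qᵀb = (-1.1508, -3.3126, 1.1939).
Back-substitute: x_3 = 1.1939/3.5466 = 0.3366.
x_2 = (-3.3126 − 0.5602·0.3366)/3.3288 = -1.0518.
x_1 = (-1.1508 − 3.4524·(-1.0518) − 0.3288·0.3366)/6.0828 = 0.3896.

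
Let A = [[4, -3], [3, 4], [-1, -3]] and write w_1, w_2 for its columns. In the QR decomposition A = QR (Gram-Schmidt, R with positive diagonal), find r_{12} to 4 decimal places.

w_1 = (4, 3, -1); ‖w_1‖ = 5.0990, so q_1 = (0.7845, 0.5883, -0.1961).
r_{12} = q_1·w_2 = 0.5883.

r_{12} = 0.5883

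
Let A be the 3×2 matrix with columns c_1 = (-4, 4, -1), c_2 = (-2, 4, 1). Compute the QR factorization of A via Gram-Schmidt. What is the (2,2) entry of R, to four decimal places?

r_{22} = 2.2293

q_1 = c_1/‖c_1‖ = (-4, 4, -1)/5.7446 = (-0.6963, 0.6963, -0.1741).
r_{12} = q_1·c_2 = 4.0038.
u_2 = c_2 − 4.0038·q_1 = (0.7879, 1.2121, 1.6970).
r_{22} = ‖u_2‖ = 2.2293.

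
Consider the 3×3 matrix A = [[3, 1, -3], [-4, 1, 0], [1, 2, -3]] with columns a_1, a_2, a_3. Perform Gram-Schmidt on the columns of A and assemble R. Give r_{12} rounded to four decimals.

r_{12} = 0.1961

a_1 = (3, -4, 1); ‖a_1‖ = 5.0990, so q_1 = (0.5883, -0.7845, 0.1961).
r_{12} = q_1·a_2 = 0.1961.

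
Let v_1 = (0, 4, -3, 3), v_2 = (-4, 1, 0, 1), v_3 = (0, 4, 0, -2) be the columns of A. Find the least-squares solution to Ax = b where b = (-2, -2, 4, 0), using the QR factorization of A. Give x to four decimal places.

v_1 = (0, 4, -3, 3); ‖v_1‖ = 5.8310, so q_1 = (0.0000, 0.6860, -0.5145, 0.5145).
q_1·v_2 = 0.0000·(-4) + 0.6860·1 + (-0.5145)·0 + 0.5145·1 = 1.2005.
u_2 = v_2 − 1.2005·q_1 = (-4.0000, 0.1765, 0.6176, 0.3824).
‖u_2‖ = 4.0693, so q_2 = (-0.9830, 0.0434, 0.1518, 0.0940).
q_1·v_3 = 0.0000·0 + 0.6860·4 + (-0.5145)·0 + 0.5145·(-2) = 1.7150; q_2·v_3 = (-0.9830)·0 + 0.0434·4 + 0.1518·0 + 0.0940·(-2) = -0.0145.
u_3 = v_3 − 1.7150·q_1 + 0.0145·q_2 = (-0.0142, 2.8242, 0.8845, -2.8810).
‖u_3‖ = 4.1302, so q_3 = (-0.0034, 0.6838, 0.2142, -0.6975).
Qᵀb = (-3.4300, 2.4864, -0.5040).
Back-substitute: x_3 = -0.5040/4.1302 = -0.1220.
x_2 = (2.4864 + 0.0145·(-0.1220))/4.0693 = 0.6106.
x_1 = (-3.4300 − 1.2005·0.6106 − 1.7150·(-0.1220))/5.8310 = -0.6781.

x = (-0.6781, 0.6106, -0.1220)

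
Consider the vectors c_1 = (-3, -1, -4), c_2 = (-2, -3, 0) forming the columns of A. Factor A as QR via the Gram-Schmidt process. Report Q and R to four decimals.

Q = [[-0.5883, -0.3058], [-0.1961, -0.8441], [-0.7845, 0.4404]], R = [[5.0990, 1.7650], [0.0000, 3.1440]]

c_1 = (-3, -1, -4); ‖c_1‖ = 5.0990, so e_1 = (-0.5883, -0.1961, -0.7845).
e_1·c_2 = (-0.5883)·(-2) + (-0.1961)·(-3) + (-0.7845)·0 = 1.7650.
u_2 = c_2 − 1.7650·e_1 = (-0.9615, -2.6538, 1.3846).
‖u_2‖ = 3.1440, so e_2 = (-0.3058, -0.8441, 0.4404).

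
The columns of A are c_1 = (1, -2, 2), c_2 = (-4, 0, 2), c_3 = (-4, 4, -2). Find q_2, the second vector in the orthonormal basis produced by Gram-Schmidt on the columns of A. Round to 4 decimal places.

q_2 = (-0.8944, 0.0000, 0.4472)

c_1 = (1, -2, 2); ‖c_1‖ = 3.0000, so q_1 = (0.3333, -0.6667, 0.6667).
q_1·c_2 = 0.3333·(-4) + (-0.6667)·0 + 0.6667·2 = 0.0000.
u_2 = c_2 + 0.0000·q_1 = (-4.0000, 0.0000, 2.0000).
‖u_2‖ = 4.4721, so q_2 = (-0.8944, 0.0000, 0.4472).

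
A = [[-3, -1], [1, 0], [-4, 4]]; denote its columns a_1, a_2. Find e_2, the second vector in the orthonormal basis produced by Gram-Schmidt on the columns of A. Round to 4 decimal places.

e_1 = a_1/‖a_1‖ = (-3, 1, -4)/5.0990 = (-0.5883, 0.1961, -0.7845).
r_{12} = e_1·a_2 = -2.5495.
u_2 = a_2 + 2.5495·e_1 = (-2.5000, 0.5000, 2.0000).
‖u_2‖ = 3.2404, so e_2 = (-0.7715, 0.1543, 0.6172).

e_2 = (-0.7715, 0.1543, 0.6172)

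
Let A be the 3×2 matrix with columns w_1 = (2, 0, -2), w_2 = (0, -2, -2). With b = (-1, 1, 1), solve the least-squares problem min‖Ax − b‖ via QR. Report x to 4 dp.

q_1 = w_1/‖w_1‖ = (2, 0, -2)/2.8284 = (0.7071, 0.0000, -0.7071).
r_{12} = q_1·w_2 = 1.4142.
u_2 = w_2 − 1.4142·q_1 = (-1.0000, -2.0000, -1.0000).
‖u_2‖ = 2.4495, so q_2 = (-0.4082, -0.8165, -0.4082).
Qᵀb = (-1.4142, -0.8165).
Back-substitute: x_2 = -0.8165/2.4495 = -0.3333.
x_1 = (-1.4142 − 1.4142·(-0.3333))/2.8284 = -0.3333.

x = (-0.3333, -0.3333)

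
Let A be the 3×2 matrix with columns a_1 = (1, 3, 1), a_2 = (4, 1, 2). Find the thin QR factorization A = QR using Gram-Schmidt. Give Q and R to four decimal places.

Q = [[0.3015, 0.8616], [0.9045, -0.3939], [0.3015, 0.3200]], R = [[3.3166, 2.7136], [0.0000, 3.6927]]

a_1 = (1, 3, 1); ‖a_1‖ = 3.3166, so e_1 = (0.3015, 0.9045, 0.3015).
e_1·a_2 = 0.3015·4 + 0.9045·1 + 0.3015·2 = 2.7136.
u_2 = a_2 − 2.7136·e_1 = (3.1818, -1.4545, 1.1818).
‖u_2‖ = 3.6927, so e_2 = (0.8616, -0.3939, 0.3200).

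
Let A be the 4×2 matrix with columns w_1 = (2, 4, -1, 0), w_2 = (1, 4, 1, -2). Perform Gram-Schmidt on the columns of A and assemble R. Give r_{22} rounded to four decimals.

w_1 = (2, 4, -1, 0); ‖w_1‖ = 4.5826, so e_1 = (0.4364, 0.8729, -0.2182, 0.0000).
e_1·w_2 = 0.4364·1 + 0.8729·4 + (-0.2182)·1 + 0.0000·(-2) = 3.7097.
u_2 = w_2 − 3.7097·e_1 = (-0.6190, 0.7619, 1.8095, -2.0000).
r_{22} = ‖u_2‖ = 2.8702.

r_{22} = 2.8702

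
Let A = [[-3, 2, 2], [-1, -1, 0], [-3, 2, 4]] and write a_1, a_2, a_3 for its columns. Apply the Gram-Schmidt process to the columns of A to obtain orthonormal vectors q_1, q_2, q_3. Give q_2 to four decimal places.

a_1 = (-3, -1, -3); ‖a_1‖ = 4.3589, so q_1 = (-0.6882, -0.2294, -0.6882).
q_1·a_2 = (-0.6882)·2 + (-0.2294)·(-1) + (-0.6882)·2 = -2.5236.
u_2 = a_2 + 2.5236·q_1 = (0.2632, -1.5789, 0.2632).
‖u_2‖ = 1.6222, so q_2 = (0.1622, -0.9733, 0.1622).

q_2 = (0.1622, -0.9733, 0.1622)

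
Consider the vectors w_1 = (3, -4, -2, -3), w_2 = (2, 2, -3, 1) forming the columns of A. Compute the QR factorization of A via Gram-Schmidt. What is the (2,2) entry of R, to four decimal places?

w_1 = (3, -4, -2, -3); ‖w_1‖ = 6.1644, so q_1 = (0.4867, -0.6489, -0.3244, -0.4867).
q_1·w_2 = 0.4867·2 + (-0.6489)·2 + (-0.3244)·(-3) + (-0.4867)·1 = 0.1622.
u_2 = w_2 − 0.1622·q_1 = (1.9211, 2.1053, -2.9474, 1.0789).
r_{22} = ‖u_2‖ = 4.2395.

r_{22} = 4.2395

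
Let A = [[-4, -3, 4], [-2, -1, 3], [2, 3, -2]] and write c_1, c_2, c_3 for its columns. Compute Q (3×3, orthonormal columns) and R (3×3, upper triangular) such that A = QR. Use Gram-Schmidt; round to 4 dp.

Q = [[-0.8165, 0.2182, -0.5345], [-0.4082, 0.4364, 0.8018], [0.4082, 0.8729, -0.2673]], R = [[4.8990, 4.0825, -5.3072], [0.0000, 1.5275, 0.4364], [0.0000, 0.0000, 0.8018]]

c_1 = (-4, -2, 2); ‖c_1‖ = 4.8990, so q_1 = (-0.8165, -0.4082, 0.4082).
q_1·c_2 = (-0.8165)·(-3) + (-0.4082)·(-1) + 0.4082·3 = 4.0825.
u_2 = c_2 − 4.0825·q_1 = (0.3333, 0.6667, 1.3333).
‖u_2‖ = 1.5275, so q_2 = (0.2182, 0.4364, 0.8729).
q_1·c_3 = (-0.8165)·4 + (-0.4082)·3 + 0.4082·(-2) = -5.3072; q_2·c_3 = 0.2182·4 + 0.4364·3 + 0.8729·(-2) = 0.4364.
u_3 = c_3 + 5.3072·q_1 − 0.4364·q_2 = (-0.4286, 0.6429, -0.2143).
‖u_3‖ = 0.8018, so q_3 = (-0.5345, 0.8018, -0.2673).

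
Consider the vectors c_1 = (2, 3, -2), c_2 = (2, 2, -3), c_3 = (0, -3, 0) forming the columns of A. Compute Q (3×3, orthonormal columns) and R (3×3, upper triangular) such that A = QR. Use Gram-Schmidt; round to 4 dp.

c_1 = (2, 3, -2); ‖c_1‖ = 4.1231, so q_1 = (0.4851, 0.7276, -0.4851).
q_1·c_2 = 0.4851·2 + 0.7276·2 + (-0.4851)·(-3) = 3.8806.
u_2 = c_2 − 3.8806·q_1 = (0.1176, -0.8235, -1.1176).
‖u_2‖ = 1.3933, so q_2 = (0.0844, -0.5911, -0.8022).
q_1·c_3 = 0.4851·0 + 0.7276·(-3) + (-0.4851)·0 = -2.1828; q_2·c_3 = 0.0844·0 + (-0.5911)·(-3) + (-0.8022)·0 = 1.7732.
u_3 = c_3 + 2.1828·q_1 − 1.7732·q_2 = (0.9091, -0.3636, 0.3636).
‖u_3‖ = 1.0445, so q_3 = (0.8704, -0.3482, 0.3482).

Q = [[0.4851, 0.0844, 0.8704], [0.7276, -0.5911, -0.3482], [-0.4851, -0.8022, 0.3482]], R = [[4.1231, 3.8806, -2.1828], [0.0000, 1.3933, 1.7732], [0.0000, 0.0000, 1.0445]]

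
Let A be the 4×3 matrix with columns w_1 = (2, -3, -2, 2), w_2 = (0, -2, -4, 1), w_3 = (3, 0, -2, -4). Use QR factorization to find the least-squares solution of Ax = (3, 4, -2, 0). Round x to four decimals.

w_1 = (2, -3, -2, 2); ‖w_1‖ = 4.5826, so q_1 = (0.4364, -0.6547, -0.4364, 0.4364).
q_1·w_2 = 0.4364·0 + (-0.6547)·(-2) + (-0.4364)·(-4) + 0.4364·1 = 3.4915.
u_2 = w_2 − 3.4915·q_1 = (-1.5238, 0.2857, -2.4762, -0.5238).
‖u_2‖ = 2.9681, so q_2 = (-0.5134, 0.0963, -0.8343, -0.1765).
q_1·w_3 = 0.4364·3 + (-0.6547)·0 + (-0.4364)·(-2) + 0.4364·(-4) = 0.4364; q_2·w_3 = (-0.5134)·3 + 0.0963·0 + (-0.8343)·(-2) + (-0.1765)·(-4) = 0.8343.
u_3 = w_3 − 0.4364·q_1 − 0.8343·q_2 = (3.2378, 0.2054, -1.1135, -4.0432).
‖u_3‖ = 5.3022, so q_3 = (0.6107, 0.0387, -0.2100, -0.7626).
Qᵀb = (-0.4364, 0.5134, 2.4069).
Back-substitute: x_3 = 2.4069/5.3022 = 0.4540.
x_2 = (0.5134 − 0.8343·0.4540)/2.9681 = 0.0454.
x_1 = (-0.4364 − 3.4915·0.0454 − 0.4364·0.4540)/4.5826 = -0.1730.

x = (-0.1730, 0.0454, 0.4540)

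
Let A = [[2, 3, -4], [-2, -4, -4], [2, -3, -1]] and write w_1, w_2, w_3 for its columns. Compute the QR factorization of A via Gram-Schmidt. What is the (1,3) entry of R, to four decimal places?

w_1 = (2, -2, 2); ‖w_1‖ = 3.4641, so e_1 = (0.5774, -0.5774, 0.5774).
r_{13} = e_1·w_3 = -0.5774.

r_{13} = -0.5774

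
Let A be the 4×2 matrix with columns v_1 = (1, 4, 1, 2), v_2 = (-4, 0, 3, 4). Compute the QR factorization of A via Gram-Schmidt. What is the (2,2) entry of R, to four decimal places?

v_1 = (1, 4, 1, 2); ‖v_1‖ = 4.6904, so q_1 = (0.2132, 0.8528, 0.2132, 0.4264).
q_1·v_2 = 0.2132·(-4) + 0.8528·0 + 0.2132·3 + 0.4264·4 = 1.4924.
u_2 = v_2 − 1.4924·q_1 = (-4.3182, -1.2727, 2.6818, 3.3636).
r_{22} = ‖u_2‖ = 6.2268.

r_{22} = 6.2268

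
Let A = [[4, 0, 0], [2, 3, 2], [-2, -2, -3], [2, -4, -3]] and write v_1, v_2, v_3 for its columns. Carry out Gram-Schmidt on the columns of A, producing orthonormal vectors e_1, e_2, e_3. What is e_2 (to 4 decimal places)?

e_2 = (-0.0532, 0.5319, -0.3457, -0.7712)

v_1 = (4, 2, -2, 2); ‖v_1‖ = 5.2915, so e_1 = (0.7559, 0.3780, -0.3780, 0.3780).
e_1·v_2 = 0.7559·0 + 0.3780·3 + (-0.3780)·(-2) + 0.3780·(-4) = 0.3780.
u_2 = v_2 − 0.3780·e_1 = (-0.2857, 2.8571, -1.8571, -4.1429).
‖u_2‖ = 5.3719, so e_2 = (-0.0532, 0.5319, -0.3457, -0.7712).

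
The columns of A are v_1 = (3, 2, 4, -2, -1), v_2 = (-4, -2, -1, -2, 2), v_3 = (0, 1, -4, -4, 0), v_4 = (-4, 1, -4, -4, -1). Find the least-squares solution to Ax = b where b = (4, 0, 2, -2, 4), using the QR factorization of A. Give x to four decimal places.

x = (0.5487, 0.9958, 1.4395, -1.6415)

v_1 = (3, 2, 4, -2, -1); ‖v_1‖ = 5.8310, so e_1 = (0.5145, 0.3430, 0.6860, -0.3430, -0.1715).
e_1·v_2 = 0.5145·(-4) + 0.3430·(-2) + 0.6860·(-1) + (-0.3430)·(-2) + (-0.1715)·2 = -3.0870.
u_2 = v_2 + 3.0870·e_1 = (-2.4118, -0.9412, 1.1176, -3.0588, 1.4706).
‖u_2‖ = 4.4125, so e_2 = (-0.5466, -0.2133, 0.2533, -0.6932, 0.3333).
e_1·v_3 = 0.5145·0 + 0.3430·1 + 0.6860·(-4) + (-0.3430)·(-4) + (-0.1715)·0 = -1.0290; e_2·v_3 = (-0.5466)·0 + (-0.2133)·1 + 0.2533·(-4) + (-0.6932)·(-4) + 0.3333·0 = 1.5464.
u_3 = v_3 + 1.0290·e_1 − 1.5464·e_2 = (1.3746, 1.6828, -3.6858, -3.2810, -0.6918).
‖u_3‖ = 5.4360, so e_3 = (0.2529, 0.3096, -0.6780, -0.6036, -0.1273).
e_1·v_4 = 0.5145·(-4) + 0.3430·1 + 0.6860·(-4) + (-0.3430)·(-4) + (-0.1715)·(-1) = -2.9155; e_2·v_4 = (-0.5466)·(-4) + (-0.2133)·1 + 0.2533·(-4) + (-0.6932)·(-4) + 0.3333·(-1) = 3.3994; e_3·v_4 = 0.2529·(-4) + 0.3096·1 + (-0.6780)·(-4) + (-0.6036)·(-4) + (-0.1273)·(-1) = 4.5517.
u_4 = v_4 + 2.9155·e_1 − 3.3994·e_2 − 4.5517·e_3 = (-1.7930, 1.3160, 0.2252, 0.1038, -2.0536).
‖u_4‖ = 3.0374, so e_4 = (-0.5903, 0.4333, 0.0742, 0.0342, -0.6761).
Qᵀb = (3.4300, 1.0398, 0.3535, -4.9858).
Back-substitute: x_4 = -4.9858/3.0374 = -1.6415.
x_3 = (0.3535 − 4.5517·(-1.6415))/5.4360 = 1.4395.
x_2 = (1.0398 − 1.5464·1.4395 − 3.3994·(-1.6415))/4.4125 = 0.9958.
x_1 = (3.4300 + 3.0870·0.9958 + 1.0290·1.4395 + 2.9155·(-1.6415))/5.8310 = 0.5487.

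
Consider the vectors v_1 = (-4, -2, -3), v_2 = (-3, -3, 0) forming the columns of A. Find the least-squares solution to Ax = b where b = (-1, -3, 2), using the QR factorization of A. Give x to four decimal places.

x = (-0.7273, 1.3939)

q_1 = v_1/‖v_1‖ = (-4, -2, -3)/5.3852 = (-0.7428, -0.3714, -0.5571).
r_{12} = q_1·v_2 = 3.3425.
u_2 = v_2 − 3.3425·q_1 = (-0.5172, -1.7586, 1.8621).
‖u_2‖ = 2.6130, so q_2 = (-0.1980, -0.6730, 0.7126).
Qᵀb = (0.7428, 3.6423).
Back-substitute: x_2 = 3.6423/2.6130 = 1.3939.
x_1 = (0.7428 − 3.3425·1.3939)/5.3852 = -0.7273.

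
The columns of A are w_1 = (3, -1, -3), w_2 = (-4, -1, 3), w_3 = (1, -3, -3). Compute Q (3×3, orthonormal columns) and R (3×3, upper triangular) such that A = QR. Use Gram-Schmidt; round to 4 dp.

q_1 = w_1/‖w_1‖ = (3, -1, -3)/4.3589 = (0.6882, -0.2294, -0.6882).
r_{12} = q_1·w_2 = -4.5883.
u_2 = w_2 + 4.5883·q_1 = (-0.8421, -2.0526, -0.1579).
‖u_2‖ = 2.2243, so q_2 = (-0.3786, -0.9228, -0.0710).
r_{13} = q_1·w_3 = 3.4412; r_{23} = q_2·w_3 = 2.6029.
u_3 = w_3 − 3.4412·q_1 − 2.6029·q_2 = (-0.3830, 0.1915, -0.4468).
‖u_3‖ = 0.6189, so q_3 = (-0.6189, 0.3094, -0.7220).

Q = [[0.6882, -0.3786, -0.6189], [-0.2294, -0.9228, 0.3094], [-0.6882, -0.0710, -0.7220]], R = [[4.3589, -4.5883, 3.4412], [0.0000, 2.2243, 2.6029], [0.0000, 0.0000, 0.6189]]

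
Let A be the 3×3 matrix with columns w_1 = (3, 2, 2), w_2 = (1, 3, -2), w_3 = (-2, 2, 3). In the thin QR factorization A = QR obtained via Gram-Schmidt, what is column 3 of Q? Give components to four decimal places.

q_1 = w_1/‖w_1‖ = (3, 2, 2)/4.1231 = (0.7276, 0.4851, 0.4851).
r_{12} = q_1·w_2 = 1.2127.
u_2 = w_2 − 1.2127·q_1 = (0.1176, 2.4118, -2.5882).
‖u_2‖ = 3.5397, so q_2 = (0.0332, 0.6813, -0.7312).
r_{13} = q_1·w_3 = 0.9701; r_{23} = q_2·w_3 = -0.8974.
u_3 = w_3 − 0.9701·q_1 + 0.8974·q_2 = (-2.6761, 2.1408, 1.8732).
‖u_3‖ = 3.9056, so q_3 = (-0.6852, 0.5482, 0.4796).

q_3 = (-0.6852, 0.5482, 0.4796)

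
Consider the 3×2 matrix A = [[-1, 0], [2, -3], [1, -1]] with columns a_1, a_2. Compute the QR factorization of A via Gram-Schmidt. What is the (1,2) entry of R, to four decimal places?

a_1 = (-1, 2, 1); ‖a_1‖ = 2.4495, so q_1 = (-0.4082, 0.8165, 0.4082).
r_{12} = q_1·a_2 = -2.8577.

r_{12} = -2.8577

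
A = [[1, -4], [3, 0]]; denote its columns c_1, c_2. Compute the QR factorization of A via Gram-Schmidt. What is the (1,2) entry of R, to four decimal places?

r_{12} = -1.2649

c_1 = (1, 3); ‖c_1‖ = 3.1623, so e_1 = (0.3162, 0.9487).
r_{12} = e_1·c_2 = -1.2649.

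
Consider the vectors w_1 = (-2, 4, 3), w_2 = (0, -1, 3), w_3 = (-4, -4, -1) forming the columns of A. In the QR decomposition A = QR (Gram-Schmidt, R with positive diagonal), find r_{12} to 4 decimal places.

r_{12} = 0.9285

e_1 = w_1/‖w_1‖ = (-2, 4, 3)/5.3852 = (-0.3714, 0.7428, 0.5571).
r_{12} = e_1·w_2 = 0.9285.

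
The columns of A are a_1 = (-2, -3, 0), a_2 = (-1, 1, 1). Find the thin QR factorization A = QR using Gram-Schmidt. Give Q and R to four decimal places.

Q = [[-0.5547, -0.6749], [-0.8321, 0.4499], [0.0000, 0.5849]], R = [[3.6056, -0.2774], [0.0000, 1.7097]]

q_1 = a_1/‖a_1‖ = (-2, -3, 0)/3.6056 = (-0.5547, -0.8321, 0.0000).
r_{12} = q_1·a_2 = -0.2774.
u_2 = a_2 + 0.2774·q_1 = (-1.1538, 0.7692, 1.0000).
‖u_2‖ = 1.7097, so q_2 = (-0.6749, 0.4499, 0.5849).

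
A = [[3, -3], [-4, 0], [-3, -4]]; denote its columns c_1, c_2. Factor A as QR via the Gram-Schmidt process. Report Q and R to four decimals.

e_1 = c_1/‖c_1‖ = (3, -4, -3)/5.8310 = (0.5145, -0.6860, -0.5145).
r_{12} = e_1·c_2 = 0.5145.
u_2 = c_2 − 0.5145·e_1 = (-3.2647, 0.3529, -3.7353).
‖u_2‖ = 4.9735, so e_2 = (-0.6564, 0.0710, -0.7510).

Q = [[0.5145, -0.6564], [-0.6860, 0.0710], [-0.5145, -0.7510]], R = [[5.8310, 0.5145], [0.0000, 4.9735]]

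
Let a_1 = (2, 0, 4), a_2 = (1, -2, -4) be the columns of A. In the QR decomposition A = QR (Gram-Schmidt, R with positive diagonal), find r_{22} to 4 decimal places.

q_1 = a_1/‖a_1‖ = (2, 0, 4)/4.4721 = (0.4472, 0.0000, 0.8944).
r_{12} = q_1·a_2 = -3.1305.
u_2 = a_2 + 3.1305·q_1 = (2.4000, -2.0000, -1.2000).
r_{22} = ‖u_2‖ = 3.3466.

r_{22} = 3.3466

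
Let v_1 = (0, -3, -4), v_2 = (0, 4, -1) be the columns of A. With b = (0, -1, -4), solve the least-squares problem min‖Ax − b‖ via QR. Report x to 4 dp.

x = (0.8947, 0.4211)

v_1 = (0, -3, -4); ‖v_1‖ = 5.0000, so e_1 = (0.0000, -0.6000, -0.8000).
e_1·v_2 = 0.0000·0 + (-0.6000)·4 + (-0.8000)·(-1) = -1.6000.
u_2 = v_2 + 1.6000·e_1 = (0.0000, 3.0400, -2.2800).
‖u_2‖ = 3.8000, so e_2 = (0.0000, 0.8000, -0.6000).
Qᵀb = (3.8000, 1.6000).
Back-substitute: x_2 = 1.6000/3.8000 = 0.4211.
x_1 = (3.8000 + 1.6000·0.4211)/5.0000 = 0.8947.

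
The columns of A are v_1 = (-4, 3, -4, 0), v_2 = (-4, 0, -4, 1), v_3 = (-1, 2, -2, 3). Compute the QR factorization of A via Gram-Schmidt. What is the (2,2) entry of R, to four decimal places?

r_{22} = 2.8327

v_1 = (-4, 3, -4, 0); ‖v_1‖ = 6.4031, so e_1 = (-0.6247, 0.4685, -0.6247, 0.0000).
e_1·v_2 = (-0.6247)·(-4) + 0.4685·0 + (-0.6247)·(-4) + 0.0000·1 = 4.9976.
u_2 = v_2 − 4.9976·e_1 = (-0.8780, -2.3415, -0.8780, 1.0000).
r_{22} = ‖u_2‖ = 2.8327.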